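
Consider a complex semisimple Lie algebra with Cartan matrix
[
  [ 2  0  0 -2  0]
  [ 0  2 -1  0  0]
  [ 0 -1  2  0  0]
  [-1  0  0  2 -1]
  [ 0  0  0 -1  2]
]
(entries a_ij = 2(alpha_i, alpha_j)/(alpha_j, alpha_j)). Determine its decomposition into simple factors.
The diagram associated to this matrix has two connected components: the simple roots {alpha_2, alpha_3} form a chain of 2 nodes with single edges (A_2), and {alpha_1, alpha_4, alpha_5} form a chain of 3 nodes with a double edge at one end; the terminal node there is the unique long simple root (C_3). A semisimple Lie algebra decomposes uniquely as the direct sum of simple ideals, one per connected component of its Dynkin diagram, so g ≅ A_2 ⊕ C_3 (dimension 8 + 21 = 29).

A_2 + C_3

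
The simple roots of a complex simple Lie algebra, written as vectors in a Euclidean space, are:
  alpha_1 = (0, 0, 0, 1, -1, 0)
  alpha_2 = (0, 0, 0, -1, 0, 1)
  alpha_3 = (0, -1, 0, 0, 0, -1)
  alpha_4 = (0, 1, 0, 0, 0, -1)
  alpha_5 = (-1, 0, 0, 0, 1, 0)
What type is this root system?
Compute the Cartan integers a_ij = 2(alpha_i, alpha_j)/(alpha_j, alpha_j); the resulting 5x5 Cartan matrix is
[[2, -1, 0, 0, -1], [-1, 2, -1, -1, 0], [0, -1, 2, 0, 0], [0, -1, 0, 2, 0], [-1, 0, 0, 0, 2]].
All simple roots have the same length, so the diagram is simply laced. The associated Dynkin diagram is a chain of 3 nodes with a fork of two nodes at one end (D_5), so the type is D_5 (the algebra so(10)).

D_5 (so(10))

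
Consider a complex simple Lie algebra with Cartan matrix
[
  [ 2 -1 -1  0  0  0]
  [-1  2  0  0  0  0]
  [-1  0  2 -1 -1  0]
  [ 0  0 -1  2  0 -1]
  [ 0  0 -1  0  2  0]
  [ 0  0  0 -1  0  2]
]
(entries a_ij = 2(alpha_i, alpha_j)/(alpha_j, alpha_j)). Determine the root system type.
E_6

The matrix has rank 6 with 2's on the diagonal. Reading the off-diagonal entries as Dynkin edges (a single edge where a_ij = a_ji = -1; a double or triple edge where a_ij * a_ji = 2 or 3), the diagram is a chain of 5 nodes with one extra node attached to the third node from one end (E_6). One simple-root ordering that puts it in standard form is (alpha_2, alpha_5, alpha_1, alpha_3, alpha_4, alpha_6). So the algebra is type E_6.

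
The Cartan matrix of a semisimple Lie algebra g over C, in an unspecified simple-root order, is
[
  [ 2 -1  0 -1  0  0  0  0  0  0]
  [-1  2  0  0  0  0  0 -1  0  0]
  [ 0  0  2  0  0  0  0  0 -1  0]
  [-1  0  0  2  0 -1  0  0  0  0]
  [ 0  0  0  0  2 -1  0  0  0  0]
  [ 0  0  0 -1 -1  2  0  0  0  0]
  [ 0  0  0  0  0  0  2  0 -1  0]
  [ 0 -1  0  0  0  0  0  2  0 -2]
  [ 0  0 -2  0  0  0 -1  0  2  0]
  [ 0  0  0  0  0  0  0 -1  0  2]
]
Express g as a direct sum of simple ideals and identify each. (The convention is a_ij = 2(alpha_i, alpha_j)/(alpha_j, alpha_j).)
The diagram associated to this matrix has two connected components: the simple roots {alpha_3, alpha_7, alpha_9} form a chain of 3 nodes with a double edge at one end; the terminal node there is the unique short simple root (B_3), and {alpha_1, alpha_2, alpha_4, alpha_5, alpha_6, alpha_8, alpha_10} form a chain of 7 nodes with a double edge at one end; the terminal node there is the unique short simple root (B_7). A semisimple Lie algebra decomposes uniquely as the direct sum of simple ideals, one per connected component of its Dynkin diagram, so g ≅ B_3 ⊕ B_7 (dimension 21 + 105 = 126).

B_3 (so(7)) + B_7 (so(15))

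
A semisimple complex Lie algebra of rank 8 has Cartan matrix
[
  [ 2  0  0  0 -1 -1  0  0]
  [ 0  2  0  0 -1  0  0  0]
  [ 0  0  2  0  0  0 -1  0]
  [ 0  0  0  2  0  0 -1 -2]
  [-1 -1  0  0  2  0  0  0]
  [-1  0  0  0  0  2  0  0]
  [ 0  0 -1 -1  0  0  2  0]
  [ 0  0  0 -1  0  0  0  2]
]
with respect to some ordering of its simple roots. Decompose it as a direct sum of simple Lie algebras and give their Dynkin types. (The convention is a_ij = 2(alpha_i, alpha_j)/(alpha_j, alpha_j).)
The diagram associated to this matrix has two connected components: the simple roots {alpha_1, alpha_2, alpha_5, alpha_6} form a chain of 4 nodes with single edges (A_4), and {alpha_3, alpha_4, alpha_7, alpha_8} form a chain of 4 nodes with a double edge at one end; the terminal node there is the unique short simple root (B_4). A semisimple Lie algebra decomposes uniquely as the direct sum of simple ideals, one per connected component of its Dynkin diagram, so g ≅ A_4 ⊕ B_4 (dimension 24 + 36 = 60).

A_4 + B_4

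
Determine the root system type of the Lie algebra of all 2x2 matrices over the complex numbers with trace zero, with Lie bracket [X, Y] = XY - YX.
This is sl(2), which has dimension 2^2 - 1 = 3 and rank 2 - 1 = 1 (a Cartan subalgebra is the diagonal traceless matrices). In the classification of classical Lie algebras, the special linear algebra sl(n+1) has type A_n; here n = 1, so the Dynkin diagram is a chain of 1 nodes with single edges (A_1). Hence the type is A_1.

A_1 (sl(2))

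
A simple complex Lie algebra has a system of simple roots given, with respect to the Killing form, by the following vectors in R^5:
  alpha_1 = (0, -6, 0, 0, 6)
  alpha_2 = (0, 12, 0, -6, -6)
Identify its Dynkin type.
G2

Compute the Cartan integers a_ij = 2(alpha_i, alpha_j)/(alpha_j, alpha_j); the resulting 2x2 Cartan matrix is
[[2, -1], [-3, 2]].
The roots have two lengths (squared-length ratio 3:1); the short ones are alpha_{1}. The associated Dynkin diagram is two nodes joined by a triple edge (G_2), so the type is G_2.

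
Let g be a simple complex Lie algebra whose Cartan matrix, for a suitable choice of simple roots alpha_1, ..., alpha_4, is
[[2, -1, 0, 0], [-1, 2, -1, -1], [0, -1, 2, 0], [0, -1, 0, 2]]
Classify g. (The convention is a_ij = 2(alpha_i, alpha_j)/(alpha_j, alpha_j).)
The matrix has rank 4 with 2's on the diagonal. Reading the off-diagonal entries as Dynkin edges (a single edge where a_ij = a_ji = -1; a double or triple edge where a_ij * a_ji = 2 or 3), the diagram is a chain of 2 nodes with a fork of two nodes at one end (D_4). One simple-root ordering that puts it in standard form is (alpha_1, alpha_2, alpha_4, alpha_3). So the algebra is type D_4, i.e. so(8).

D4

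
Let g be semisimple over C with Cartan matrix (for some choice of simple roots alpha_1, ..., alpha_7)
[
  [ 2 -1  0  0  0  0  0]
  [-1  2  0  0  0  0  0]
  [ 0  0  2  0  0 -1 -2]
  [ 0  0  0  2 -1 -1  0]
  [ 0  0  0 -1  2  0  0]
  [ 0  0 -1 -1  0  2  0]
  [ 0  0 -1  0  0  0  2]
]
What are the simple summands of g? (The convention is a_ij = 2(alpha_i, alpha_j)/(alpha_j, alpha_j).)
The diagram associated to this matrix has two connected components: the simple roots {alpha_1, alpha_2} form a chain of 2 nodes with single edges (A_2), and {alpha_3, alpha_4, alpha_5, alpha_6, alpha_7} form a chain of 5 nodes with a double edge at one end; the terminal node there is the unique short simple root (B_5). A semisimple Lie algebra decomposes uniquely as the direct sum of simple ideals, one per connected component of its Dynkin diagram, so g ≅ A_2 ⊕ B_5 (dimension 8 + 55 = 63).

A_2 (sl(3)) + B_5 (so(11))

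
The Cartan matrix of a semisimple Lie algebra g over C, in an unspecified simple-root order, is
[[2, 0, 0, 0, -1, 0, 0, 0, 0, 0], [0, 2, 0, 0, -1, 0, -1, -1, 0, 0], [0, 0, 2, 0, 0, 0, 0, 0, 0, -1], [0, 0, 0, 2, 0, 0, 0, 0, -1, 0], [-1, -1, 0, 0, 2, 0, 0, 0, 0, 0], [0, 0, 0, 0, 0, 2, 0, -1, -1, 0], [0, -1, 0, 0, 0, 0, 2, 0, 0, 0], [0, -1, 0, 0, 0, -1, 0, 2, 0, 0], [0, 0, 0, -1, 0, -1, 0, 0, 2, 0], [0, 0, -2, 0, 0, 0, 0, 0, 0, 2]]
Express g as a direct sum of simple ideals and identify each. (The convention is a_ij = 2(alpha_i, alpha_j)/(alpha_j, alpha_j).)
The diagram associated to this matrix has two connected components: the simple roots {alpha_3, alpha_10} form a chain of 2 nodes with a double edge at one end; the terminal node there is the unique short simple root (B_2), and {alpha_1, alpha_2, alpha_4, alpha_5, alpha_6, alpha_7, alpha_8, alpha_9} form a chain of 7 nodes with one extra node attached to the third node from one end (E_8). A semisimple Lie algebra decomposes uniquely as the direct sum of simple ideals, one per connected component of its Dynkin diagram, so g ≅ B_2 ⊕ E_8 (dimension 10 + 248 = 258).

B_2 + E_8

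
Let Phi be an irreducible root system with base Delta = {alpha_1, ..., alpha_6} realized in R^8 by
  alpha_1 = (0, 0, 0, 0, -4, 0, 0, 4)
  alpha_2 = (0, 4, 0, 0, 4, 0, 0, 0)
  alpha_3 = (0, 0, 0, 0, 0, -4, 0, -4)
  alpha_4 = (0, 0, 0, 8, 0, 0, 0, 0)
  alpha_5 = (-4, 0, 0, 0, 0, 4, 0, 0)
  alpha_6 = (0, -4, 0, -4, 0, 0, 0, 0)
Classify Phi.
C6

Compute the Cartan integers a_ij = 2(alpha_i, alpha_j)/(alpha_j, alpha_j); the resulting 6x6 Cartan matrix is
[[2, -1, -1, 0, 0, 0], [-1, 2, 0, 0, 0, -1], [-1, 0, 2, 0, -1, 0], [0, 0, 0, 2, 0, -2], [0, 0, -1, 0, 2, 0], [0, -1, 0, -1, 0, 2]].
The roots have two lengths (squared-length ratio 2:1); the short ones are alpha_{1,2,3,5,6}. The associated Dynkin diagram is a chain of 6 nodes with a double edge at one end; the terminal node there is the unique long simple root (C_6), so the type is C_6 (the algebra sp(12)).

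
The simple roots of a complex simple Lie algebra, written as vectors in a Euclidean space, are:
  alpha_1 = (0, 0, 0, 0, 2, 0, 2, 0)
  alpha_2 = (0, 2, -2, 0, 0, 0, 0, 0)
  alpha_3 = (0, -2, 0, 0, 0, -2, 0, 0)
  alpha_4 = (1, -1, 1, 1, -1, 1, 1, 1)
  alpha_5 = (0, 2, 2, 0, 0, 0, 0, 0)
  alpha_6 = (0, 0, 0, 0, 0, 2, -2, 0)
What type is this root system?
Compute the Cartan integers a_ij = 2(alpha_i, alpha_j)/(alpha_j, alpha_j); the resulting 6x6 Cartan matrix is
[[2, 0, 0, 0, 0, -1], [0, 2, -1, -1, 0, 0], [0, -1, 2, 0, -1, -1], [0, -1, 0, 2, 0, 0], [0, 0, -1, 0, 2, 0], [-1, 0, -1, 0, 0, 2]].
All simple roots have the same length, so the diagram is simply laced. The associated Dynkin diagram is a chain of 5 nodes with one extra node attached to the third node from one end (E_6), so the type is E_6.

E_6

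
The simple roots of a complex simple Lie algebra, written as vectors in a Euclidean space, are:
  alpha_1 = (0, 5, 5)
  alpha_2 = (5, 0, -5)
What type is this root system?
Compute the Cartan integers a_ij = 2(alpha_i, alpha_j)/(alpha_j, alpha_j); the resulting 2x2 Cartan matrix is
[[2, -1], [-1, 2]].
All simple roots have the same length, so the diagram is simply laced. The associated Dynkin diagram is a chain of 2 nodes with single edges (A_2), so the type is A_2 (the algebra sl(3)).

A2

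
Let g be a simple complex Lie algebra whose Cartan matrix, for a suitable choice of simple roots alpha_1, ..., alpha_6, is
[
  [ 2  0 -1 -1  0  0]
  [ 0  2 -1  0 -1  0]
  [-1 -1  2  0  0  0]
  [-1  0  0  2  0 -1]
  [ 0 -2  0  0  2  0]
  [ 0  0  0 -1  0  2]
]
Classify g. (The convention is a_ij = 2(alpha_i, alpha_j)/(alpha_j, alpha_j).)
The matrix has rank 6 with 2's on the diagonal. Reading the off-diagonal entries as Dynkin edges (a single edge where a_ij = a_ji = -1; a double or triple edge where a_ij * a_ji = 2 or 3), the diagram is a chain of 6 nodes with a double edge at one end; the terminal node there is the unique long simple root (C_6). One simple-root ordering that puts it in standard form is (alpha_6, alpha_4, alpha_1, alpha_3, alpha_2, alpha_5). So the algebra is type C_6, i.e. sp(12).

type C_6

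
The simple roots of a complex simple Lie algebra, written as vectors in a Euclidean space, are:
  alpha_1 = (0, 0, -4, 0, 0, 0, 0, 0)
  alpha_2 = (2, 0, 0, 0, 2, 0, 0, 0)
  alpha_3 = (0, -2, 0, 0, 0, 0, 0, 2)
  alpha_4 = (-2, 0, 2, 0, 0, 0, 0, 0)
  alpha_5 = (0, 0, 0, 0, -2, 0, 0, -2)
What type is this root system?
C5

Compute the Cartan integers a_ij = 2(alpha_i, alpha_j)/(alpha_j, alpha_j); the resulting 5x5 Cartan matrix is
[[2, 0, 0, -2, 0], [0, 2, 0, -1, -1], [0, 0, 2, 0, -1], [-1, -1, 0, 2, 0], [0, -1, -1, 0, 2]].
The roots have two lengths (squared-length ratio 2:1); the short ones are alpha_{2,3,4,5}. The associated Dynkin diagram is a chain of 5 nodes with a double edge at one end; the terminal node there is the unique long simple root (C_5), so the type is C_5 (the algebra sp(10)).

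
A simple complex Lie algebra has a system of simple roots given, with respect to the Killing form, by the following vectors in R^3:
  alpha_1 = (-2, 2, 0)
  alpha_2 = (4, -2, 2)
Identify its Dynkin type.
G_2

Compute the Cartan integers a_ij = 2(alpha_i, alpha_j)/(alpha_j, alpha_j); the resulting 2x2 Cartan matrix is
[[2, -1], [-3, 2]].
The roots have two lengths (squared-length ratio 3:1); the short ones are alpha_{1}. The associated Dynkin diagram is two nodes joined by a triple edge (G_2), so the type is G_2.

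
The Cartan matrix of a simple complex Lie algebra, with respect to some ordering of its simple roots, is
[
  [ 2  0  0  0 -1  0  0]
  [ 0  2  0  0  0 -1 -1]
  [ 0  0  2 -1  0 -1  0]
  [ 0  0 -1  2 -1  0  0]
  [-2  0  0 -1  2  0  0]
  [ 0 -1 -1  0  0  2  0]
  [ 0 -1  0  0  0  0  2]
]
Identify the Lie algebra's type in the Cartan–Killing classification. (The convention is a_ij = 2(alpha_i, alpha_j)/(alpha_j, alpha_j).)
B7

The matrix has rank 7 with 2's on the diagonal. Reading the off-diagonal entries as Dynkin edges (a single edge where a_ij = a_ji = -1; a double or triple edge where a_ij * a_ji = 2 or 3), the diagram is a chain of 7 nodes with a double edge at one end; the terminal node there is the unique short simple root (B_7). One simple-root ordering that puts it in standard form is (alpha_7, alpha_2, alpha_6, alpha_3, alpha_4, alpha_5, alpha_1). So the algebra is type B_7, i.e. so(15).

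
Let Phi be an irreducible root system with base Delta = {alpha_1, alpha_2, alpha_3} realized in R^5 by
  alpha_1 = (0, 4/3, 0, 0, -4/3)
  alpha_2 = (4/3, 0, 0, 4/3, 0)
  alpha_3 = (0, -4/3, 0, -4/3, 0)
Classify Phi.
A3

Compute the Cartan integers a_ij = 2(alpha_i, alpha_j)/(alpha_j, alpha_j); the resulting 3x3 Cartan matrix is
[[2, 0, -1], [0, 2, -1], [-1, -1, 2]].
All simple roots have the same length, so the diagram is simply laced. The associated Dynkin diagram is a chain of 3 nodes with single edges (A_3), so the type is A_3 (the algebra sl(4)).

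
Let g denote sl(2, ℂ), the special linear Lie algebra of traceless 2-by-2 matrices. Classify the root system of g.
This is sl(2), which has dimension 2^2 - 1 = 3 and rank 2 - 1 = 1 (a Cartan subalgebra is the diagonal traceless matrices). In the classification of classical Lie algebras, the special linear algebra sl(n+1) has type A_n; here n = 1, so the Dynkin diagram is a chain of 1 nodes with single edges (A_1). Hence the type is A_1.

A_1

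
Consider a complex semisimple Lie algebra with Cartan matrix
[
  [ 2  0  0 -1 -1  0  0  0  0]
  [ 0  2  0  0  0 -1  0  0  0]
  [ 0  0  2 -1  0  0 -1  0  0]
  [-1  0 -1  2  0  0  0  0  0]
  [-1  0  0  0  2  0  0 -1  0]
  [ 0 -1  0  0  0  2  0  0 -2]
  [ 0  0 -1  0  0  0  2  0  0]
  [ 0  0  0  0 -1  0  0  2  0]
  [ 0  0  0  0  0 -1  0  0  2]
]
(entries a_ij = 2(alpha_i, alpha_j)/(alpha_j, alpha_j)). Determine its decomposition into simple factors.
A_6 ⊕ B_3

The diagram associated to this matrix has two connected components: the simple roots {alpha_1, alpha_3, alpha_4, alpha_5, alpha_7, alpha_8} form a chain of 6 nodes with single edges (A_6), and {alpha_2, alpha_6, alpha_9} form a chain of 3 nodes with a double edge at one end; the terminal node there is the unique short simple root (B_3). A semisimple Lie algebra decomposes uniquely as the direct sum of simple ideals, one per connected component of its Dynkin diagram, so g ≅ A_6 ⊕ B_3 (dimension 48 + 21 = 69).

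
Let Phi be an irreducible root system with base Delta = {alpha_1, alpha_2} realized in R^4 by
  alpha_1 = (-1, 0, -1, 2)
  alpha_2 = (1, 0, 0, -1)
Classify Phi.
G_2

Compute the Cartan integers a_ij = 2(alpha_i, alpha_j)/(alpha_j, alpha_j); the resulting 2x2 Cartan matrix is
[[2, -3], [-1, 2]].
The roots have two lengths (squared-length ratio 3:1); the short ones are alpha_{2}. The associated Dynkin diagram is two nodes joined by a triple edge (G_2), so the type is G_2.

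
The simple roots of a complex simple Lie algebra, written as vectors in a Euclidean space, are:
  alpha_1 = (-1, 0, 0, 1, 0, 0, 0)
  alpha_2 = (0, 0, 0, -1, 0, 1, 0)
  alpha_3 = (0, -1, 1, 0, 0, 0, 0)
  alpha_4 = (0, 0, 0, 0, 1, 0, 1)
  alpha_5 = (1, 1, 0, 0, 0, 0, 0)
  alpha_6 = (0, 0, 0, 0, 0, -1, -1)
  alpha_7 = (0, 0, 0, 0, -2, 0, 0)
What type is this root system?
C_7

Compute the Cartan integers a_ij = 2(alpha_i, alpha_j)/(alpha_j, alpha_j); the resulting 7x7 Cartan matrix is
[[2, -1, 0, 0, -1, 0, 0], [-1, 2, 0, 0, 0, -1, 0], [0, 0, 2, 0, -1, 0, 0], [0, 0, 0, 2, 0, -1, -1], [-1, 0, -1, 0, 2, 0, 0], [0, -1, 0, -1, 0, 2, 0], [0, 0, 0, -2, 0, 0, 2]].
The roots have two lengths (squared-length ratio 2:1); the short ones are alpha_{1,2,3,4,5,6}. The associated Dynkin diagram is a chain of 7 nodes with a double edge at one end; the terminal node there is the unique long simple root (C_7), so the type is C_7 (the algebra sp(14)).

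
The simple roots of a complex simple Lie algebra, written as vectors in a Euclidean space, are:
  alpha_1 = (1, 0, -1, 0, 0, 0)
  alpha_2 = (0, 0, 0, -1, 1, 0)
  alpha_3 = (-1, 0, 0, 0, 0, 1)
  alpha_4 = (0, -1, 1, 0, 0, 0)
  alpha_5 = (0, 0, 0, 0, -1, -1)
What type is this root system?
A5

Compute the Cartan integers a_ij = 2(alpha_i, alpha_j)/(alpha_j, alpha_j); the resulting 5x5 Cartan matrix is
[[2, 0, -1, -1, 0], [0, 2, 0, 0, -1], [-1, 0, 2, 0, -1], [-1, 0, 0, 2, 0], [0, -1, -1, 0, 2]].
All simple roots have the same length, so the diagram is simply laced. The associated Dynkin diagram is a chain of 5 nodes with single edges (A_5), so the type is A_5 (the algebra sl(6)).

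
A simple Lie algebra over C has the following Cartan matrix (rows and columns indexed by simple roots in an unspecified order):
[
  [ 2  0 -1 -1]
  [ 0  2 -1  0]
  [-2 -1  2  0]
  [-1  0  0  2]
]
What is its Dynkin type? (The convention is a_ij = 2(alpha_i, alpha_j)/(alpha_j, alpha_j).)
The matrix has rank 4 with 2's on the diagonal. Reading the off-diagonal entries as Dynkin edges (a single edge where a_ij = a_ji = -1; a double or triple edge where a_ij * a_ji = 2 or 3), the diagram is a chain of 4 nodes with a double edge between the middle two (F_4). One simple-root ordering that puts it in standard form is (alpha_2, alpha_3, alpha_1, alpha_4). So the algebra is type F_4.

F_4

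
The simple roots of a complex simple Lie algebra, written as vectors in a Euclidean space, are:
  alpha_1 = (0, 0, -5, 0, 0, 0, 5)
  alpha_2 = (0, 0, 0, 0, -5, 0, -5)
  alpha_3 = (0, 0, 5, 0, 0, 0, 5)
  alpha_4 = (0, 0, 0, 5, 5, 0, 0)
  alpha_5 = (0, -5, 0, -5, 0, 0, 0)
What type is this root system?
Compute the Cartan integers a_ij = 2(alpha_i, alpha_j)/(alpha_j, alpha_j); the resulting 5x5 Cartan matrix is
[[2, -1, 0, 0, 0], [-1, 2, -1, -1, 0], [0, -1, 2, 0, 0], [0, -1, 0, 2, -1], [0, 0, 0, -1, 2]].
All simple roots have the same length, so the diagram is simply laced. The associated Dynkin diagram is a chain of 3 nodes with a fork of two nodes at one end (D_5), so the type is D_5 (the algebra so(10)).

D_5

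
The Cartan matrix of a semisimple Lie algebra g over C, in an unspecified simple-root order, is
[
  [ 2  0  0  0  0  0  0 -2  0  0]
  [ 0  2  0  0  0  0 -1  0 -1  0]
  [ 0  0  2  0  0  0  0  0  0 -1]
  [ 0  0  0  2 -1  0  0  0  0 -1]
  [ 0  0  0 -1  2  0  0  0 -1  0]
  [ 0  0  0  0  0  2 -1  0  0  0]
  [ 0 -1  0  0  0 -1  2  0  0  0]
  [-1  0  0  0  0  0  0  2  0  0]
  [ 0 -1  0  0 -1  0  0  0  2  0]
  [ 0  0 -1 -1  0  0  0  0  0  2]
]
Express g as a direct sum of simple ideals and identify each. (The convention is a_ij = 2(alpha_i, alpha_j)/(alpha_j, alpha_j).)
The diagram associated to this matrix has two connected components: the simple roots {alpha_2, alpha_3, alpha_4, alpha_5, alpha_6, alpha_7, alpha_9, alpha_10} form a chain of 8 nodes with single edges (A_8), and {alpha_1, alpha_8} form a chain of 2 nodes with a double edge at one end; the terminal node there is the unique short simple root (B_2). A semisimple Lie algebra decomposes uniquely as the direct sum of simple ideals, one per connected component of its Dynkin diagram, so g ≅ A_8 ⊕ B_2 (dimension 80 + 10 = 90).

A_8 (sl(9)) + B_2 (so(5))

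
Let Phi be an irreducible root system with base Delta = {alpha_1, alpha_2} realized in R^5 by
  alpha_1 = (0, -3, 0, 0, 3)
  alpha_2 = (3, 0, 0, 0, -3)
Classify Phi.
A_2 (sl(3))

Compute the Cartan integers a_ij = 2(alpha_i, alpha_j)/(alpha_j, alpha_j); the resulting 2x2 Cartan matrix is
[[2, -1], [-1, 2]].
All simple roots have the same length, so the diagram is simply laced. The associated Dynkin diagram is a chain of 2 nodes with single edges (A_2), so the type is A_2 (the algebra sl(3)).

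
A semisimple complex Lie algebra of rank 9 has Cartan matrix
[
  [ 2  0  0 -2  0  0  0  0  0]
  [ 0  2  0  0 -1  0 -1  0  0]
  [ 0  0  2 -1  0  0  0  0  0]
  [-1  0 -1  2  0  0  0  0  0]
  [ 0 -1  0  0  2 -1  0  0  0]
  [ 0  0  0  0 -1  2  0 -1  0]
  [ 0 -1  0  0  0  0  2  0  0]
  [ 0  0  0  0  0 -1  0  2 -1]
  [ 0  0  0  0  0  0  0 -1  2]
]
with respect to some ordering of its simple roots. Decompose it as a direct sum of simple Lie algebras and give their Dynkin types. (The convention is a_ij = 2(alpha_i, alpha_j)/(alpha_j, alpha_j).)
The diagram associated to this matrix has two connected components: the simple roots {alpha_2, alpha_5, alpha_6, alpha_7, alpha_8, alpha_9} form a chain of 6 nodes with single edges (A_6), and {alpha_1, alpha_3, alpha_4} form a chain of 3 nodes with a double edge at one end; the terminal node there is the unique long simple root (C_3). A semisimple Lie algebra decomposes uniquely as the direct sum of simple ideals, one per connected component of its Dynkin diagram, so g ≅ A_6 ⊕ C_3 (dimension 48 + 21 = 69).

A6 + C3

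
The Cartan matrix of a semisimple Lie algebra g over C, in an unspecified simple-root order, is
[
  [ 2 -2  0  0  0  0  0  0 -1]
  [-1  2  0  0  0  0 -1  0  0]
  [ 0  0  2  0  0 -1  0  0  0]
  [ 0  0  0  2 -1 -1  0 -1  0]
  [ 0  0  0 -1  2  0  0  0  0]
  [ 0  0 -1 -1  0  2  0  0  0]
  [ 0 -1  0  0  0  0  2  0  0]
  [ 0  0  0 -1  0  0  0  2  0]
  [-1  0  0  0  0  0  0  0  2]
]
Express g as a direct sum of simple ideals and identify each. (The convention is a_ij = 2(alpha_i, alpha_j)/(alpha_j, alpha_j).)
D_5 (so(10)) ⊕ F_4

The diagram associated to this matrix has two connected components: the simple roots {alpha_3, alpha_4, alpha_5, alpha_6, alpha_8} form a chain of 3 nodes with a fork of two nodes at one end (D_5), and {alpha_1, alpha_2, alpha_7, alpha_9} form a chain of 4 nodes with a double edge between the middle two (F_4). A semisimple Lie algebra decomposes uniquely as the direct sum of simple ideals, one per connected component of its Dynkin diagram, so g ≅ D_5 ⊕ F_4 (dimension 45 + 52 = 97).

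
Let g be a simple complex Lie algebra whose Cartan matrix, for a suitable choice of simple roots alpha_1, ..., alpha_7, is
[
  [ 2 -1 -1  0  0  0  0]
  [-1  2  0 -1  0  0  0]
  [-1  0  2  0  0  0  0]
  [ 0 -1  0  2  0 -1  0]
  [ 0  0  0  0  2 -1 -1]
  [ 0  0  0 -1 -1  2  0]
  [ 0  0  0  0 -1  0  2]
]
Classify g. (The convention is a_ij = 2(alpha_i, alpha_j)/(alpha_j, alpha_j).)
A_7 (sl(8))

The matrix has rank 7 with 2's on the diagonal. Reading the off-diagonal entries as Dynkin edges (a single edge where a_ij = a_ji = -1; a double or triple edge where a_ij * a_ji = 2 or 3), the diagram is a chain of 7 nodes with single edges (A_7). One simple-root ordering that puts it in standard form is (alpha_3, alpha_1, alpha_2, alpha_4, alpha_6, alpha_5, alpha_7). So the algebra is type A_7, i.e. sl(8).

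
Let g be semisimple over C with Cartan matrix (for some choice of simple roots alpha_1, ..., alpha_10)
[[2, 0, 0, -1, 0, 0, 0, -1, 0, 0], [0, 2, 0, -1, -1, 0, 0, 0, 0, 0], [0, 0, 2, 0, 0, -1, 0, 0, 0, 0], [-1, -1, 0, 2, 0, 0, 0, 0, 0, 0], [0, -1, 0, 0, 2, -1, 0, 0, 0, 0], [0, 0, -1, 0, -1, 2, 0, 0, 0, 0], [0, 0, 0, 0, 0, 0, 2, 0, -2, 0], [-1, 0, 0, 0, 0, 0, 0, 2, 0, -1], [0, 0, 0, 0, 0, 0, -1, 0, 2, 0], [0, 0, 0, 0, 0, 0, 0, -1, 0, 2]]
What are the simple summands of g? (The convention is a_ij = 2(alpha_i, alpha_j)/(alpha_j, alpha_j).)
A_8 (sl(9)) ⊕ B_2 (so(5))

The diagram associated to this matrix has two connected components: the simple roots {alpha_1, alpha_2, alpha_3, alpha_4, alpha_5, alpha_6, alpha_8, alpha_10} form a chain of 8 nodes with single edges (A_8), and {alpha_7, alpha_9} form a chain of 2 nodes with a double edge at one end; the terminal node there is the unique short simple root (B_2). A semisimple Lie algebra decomposes uniquely as the direct sum of simple ideals, one per connected component of its Dynkin diagram, so g ≅ A_8 ⊕ B_2 (dimension 80 + 10 = 90).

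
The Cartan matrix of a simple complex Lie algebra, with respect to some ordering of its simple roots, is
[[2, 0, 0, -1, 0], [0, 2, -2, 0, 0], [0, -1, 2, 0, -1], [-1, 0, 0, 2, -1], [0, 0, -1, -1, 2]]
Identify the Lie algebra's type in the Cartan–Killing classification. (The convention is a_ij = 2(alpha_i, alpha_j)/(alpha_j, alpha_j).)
The matrix has rank 5 with 2's on the diagonal. Reading the off-diagonal entries as Dynkin edges (a single edge where a_ij = a_ji = -1; a double or triple edge where a_ij * a_ji = 2 or 3), the diagram is a chain of 5 nodes with a double edge at one end; the terminal node there is the unique long simple root (C_5). One simple-root ordering that puts it in standard form is (alpha_1, alpha_4, alpha_5, alpha_3, alpha_2). So the algebra is type C_5, i.e. sp(10).

C5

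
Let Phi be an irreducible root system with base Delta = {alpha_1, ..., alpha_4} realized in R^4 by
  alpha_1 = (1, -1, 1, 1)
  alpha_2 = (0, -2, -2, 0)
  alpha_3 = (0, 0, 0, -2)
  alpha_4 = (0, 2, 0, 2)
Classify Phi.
F_4

Compute the Cartan integers a_ij = 2(alpha_i, alpha_j)/(alpha_j, alpha_j); the resulting 4x4 Cartan matrix is
[[2, 0, -1, 0], [0, 2, 0, -1], [-1, 0, 2, -1], [0, -1, -2, 2]].
The roots have two lengths (squared-length ratio 2:1); the short ones are alpha_{1,3}. The associated Dynkin diagram is a chain of 4 nodes with a double edge between the middle two (F_4), so the type is F_4.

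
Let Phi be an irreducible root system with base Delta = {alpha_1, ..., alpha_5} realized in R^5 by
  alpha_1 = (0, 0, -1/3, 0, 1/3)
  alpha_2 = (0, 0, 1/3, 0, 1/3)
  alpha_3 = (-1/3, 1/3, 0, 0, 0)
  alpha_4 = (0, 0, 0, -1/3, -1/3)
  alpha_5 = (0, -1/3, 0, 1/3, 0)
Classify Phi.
Compute the Cartan integers a_ij = 2(alpha_i, alpha_j)/(alpha_j, alpha_j); the resulting 5x5 Cartan matrix is
[[2, 0, 0, -1, 0], [0, 2, 0, -1, 0], [0, 0, 2, 0, -1], [-1, -1, 0, 2, -1], [0, 0, -1, -1, 2]].
All simple roots have the same length, so the diagram is simply laced. The associated Dynkin diagram is a chain of 3 nodes with a fork of two nodes at one end (D_5), so the type is D_5 (the algebra so(10)).

D5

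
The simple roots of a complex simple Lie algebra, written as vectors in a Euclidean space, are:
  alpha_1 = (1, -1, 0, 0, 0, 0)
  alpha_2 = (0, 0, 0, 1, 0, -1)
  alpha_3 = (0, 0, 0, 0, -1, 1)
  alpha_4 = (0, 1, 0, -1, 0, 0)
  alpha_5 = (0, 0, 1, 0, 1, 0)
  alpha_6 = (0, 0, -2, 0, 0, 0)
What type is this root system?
C6

Compute the Cartan integers a_ij = 2(alpha_i, alpha_j)/(alpha_j, alpha_j); the resulting 6x6 Cartan matrix is
[[2, 0, 0, -1, 0, 0], [0, 2, -1, -1, 0, 0], [0, -1, 2, 0, -1, 0], [-1, -1, 0, 2, 0, 0], [0, 0, -1, 0, 2, -1], [0, 0, 0, 0, -2, 2]].
The roots have two lengths (squared-length ratio 2:1); the short ones are alpha_{1,2,3,4,5}. The associated Dynkin diagram is a chain of 6 nodes with a double edge at one end; the terminal node there is the unique long simple root (C_6), so the type is C_6 (the algebra sp(12)).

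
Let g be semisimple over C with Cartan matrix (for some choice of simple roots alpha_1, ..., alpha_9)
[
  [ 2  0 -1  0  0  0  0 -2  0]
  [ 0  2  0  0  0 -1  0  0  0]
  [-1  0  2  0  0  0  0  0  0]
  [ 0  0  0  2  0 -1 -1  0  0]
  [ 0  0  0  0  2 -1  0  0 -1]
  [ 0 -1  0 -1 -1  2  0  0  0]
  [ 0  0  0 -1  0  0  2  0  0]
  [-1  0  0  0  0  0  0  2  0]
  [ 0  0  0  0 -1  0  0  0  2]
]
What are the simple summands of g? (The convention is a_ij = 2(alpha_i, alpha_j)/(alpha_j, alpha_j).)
The diagram associated to this matrix has two connected components: the simple roots {alpha_1, alpha_3, alpha_8} form a chain of 3 nodes with a double edge at one end; the terminal node there is the unique short simple root (B_3), and {alpha_2, alpha_4, alpha_5, alpha_6, alpha_7, alpha_9} form a chain of 5 nodes with one extra node attached to the third node from one end (E_6). A semisimple Lie algebra decomposes uniquely as the direct sum of simple ideals, one per connected component of its Dynkin diagram, so g ≅ B_3 ⊕ E_6 (dimension 21 + 78 = 99).

B_3 (so(7)) + E_6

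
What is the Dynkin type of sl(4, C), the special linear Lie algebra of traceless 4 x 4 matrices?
A_3 (sl(4))

This is sl(4), which has dimension 4^2 - 1 = 15 and rank 4 - 1 = 3 (a Cartan subalgebra is the diagonal traceless matrices). In the classification of classical Lie algebras, the special linear algebra sl(n+1) has type A_n; here n = 3, so the Dynkin diagram is a chain of 3 nodes with single edges (A_3). Hence the type is A_3.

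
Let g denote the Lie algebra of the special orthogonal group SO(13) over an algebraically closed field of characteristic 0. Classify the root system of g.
This is so(13) with 13 odd, which has dimension 13(13-1)/2 = 78 and rank (13-1)/2 = 6. In the classification of classical Lie algebras, the orthogonal algebra so(2n+1) in an odd number of variables has type B_n; here n = 6, so the Dynkin diagram is a chain of 6 nodes with a double edge at one end; the terminal node there is the unique short simple root (B_6). Hence the type is B_6.

type B_6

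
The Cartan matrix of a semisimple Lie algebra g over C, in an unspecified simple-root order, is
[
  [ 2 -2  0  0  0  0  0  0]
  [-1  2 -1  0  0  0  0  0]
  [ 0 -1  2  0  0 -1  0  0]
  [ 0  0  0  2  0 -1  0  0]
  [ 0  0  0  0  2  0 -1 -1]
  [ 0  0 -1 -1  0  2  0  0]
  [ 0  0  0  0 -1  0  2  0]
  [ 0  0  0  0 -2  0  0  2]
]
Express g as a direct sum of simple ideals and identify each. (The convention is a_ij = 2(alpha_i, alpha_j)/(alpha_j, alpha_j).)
The diagram associated to this matrix has two connected components: the simple roots {alpha_5, alpha_7, alpha_8} form a chain of 3 nodes with a double edge at one end; the terminal node there is the unique long simple root (C_3), and {alpha_1, alpha_2, alpha_3, alpha_4, alpha_6} form a chain of 5 nodes with a double edge at one end; the terminal node there is the unique long simple root (C_5). A semisimple Lie algebra decomposes uniquely as the direct sum of simple ideals, one per connected component of its Dynkin diagram, so g ≅ C_3 ⊕ C_5 (dimension 21 + 55 = 76).

C_3 (sp(6)) + C_5 (sp(10))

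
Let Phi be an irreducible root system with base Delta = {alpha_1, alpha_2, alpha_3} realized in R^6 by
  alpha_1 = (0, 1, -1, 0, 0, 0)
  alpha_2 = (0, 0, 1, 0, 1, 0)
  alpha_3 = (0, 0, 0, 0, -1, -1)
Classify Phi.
Compute the Cartan integers a_ij = 2(alpha_i, alpha_j)/(alpha_j, alpha_j); the resulting 3x3 Cartan matrix is
[[2, -1, 0], [-1, 2, -1], [0, -1, 2]].
All simple roots have the same length, so the diagram is simply laced. The associated Dynkin diagram is a chain of 3 nodes with single edges (A_3), so the type is A_3 (the algebra sl(4)).

type A_3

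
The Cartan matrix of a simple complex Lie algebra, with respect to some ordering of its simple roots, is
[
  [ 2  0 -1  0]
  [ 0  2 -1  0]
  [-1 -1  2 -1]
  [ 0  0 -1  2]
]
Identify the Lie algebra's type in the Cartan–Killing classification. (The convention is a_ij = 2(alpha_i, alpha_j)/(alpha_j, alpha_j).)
The matrix has rank 4 with 2's on the diagonal. Reading the off-diagonal entries as Dynkin edges (a single edge where a_ij = a_ji = -1; a double or triple edge where a_ij * a_ji = 2 or 3), the diagram is a chain of 2 nodes with a fork of two nodes at one end (D_4). One simple-root ordering that puts it in standard form is (alpha_4, alpha_3, alpha_1, alpha_2). So the algebra is type D_4, i.e. so(8).

D_4 (so(8))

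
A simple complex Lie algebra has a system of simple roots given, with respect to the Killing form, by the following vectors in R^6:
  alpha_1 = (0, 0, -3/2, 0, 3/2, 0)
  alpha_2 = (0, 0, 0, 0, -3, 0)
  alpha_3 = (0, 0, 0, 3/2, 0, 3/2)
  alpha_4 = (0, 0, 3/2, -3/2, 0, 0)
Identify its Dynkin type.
C4

Compute the Cartan integers a_ij = 2(alpha_i, alpha_j)/(alpha_j, alpha_j); the resulting 4x4 Cartan matrix is
[[2, -1, 0, -1], [-2, 2, 0, 0], [0, 0, 2, -1], [-1, 0, -1, 2]].
The roots have two lengths (squared-length ratio 2:1); the short ones are alpha_{1,3,4}. The associated Dynkin diagram is a chain of 4 nodes with a double edge at one end; the terminal node there is the unique long simple root (C_4), so the type is C_4 (the algebra sp(8)).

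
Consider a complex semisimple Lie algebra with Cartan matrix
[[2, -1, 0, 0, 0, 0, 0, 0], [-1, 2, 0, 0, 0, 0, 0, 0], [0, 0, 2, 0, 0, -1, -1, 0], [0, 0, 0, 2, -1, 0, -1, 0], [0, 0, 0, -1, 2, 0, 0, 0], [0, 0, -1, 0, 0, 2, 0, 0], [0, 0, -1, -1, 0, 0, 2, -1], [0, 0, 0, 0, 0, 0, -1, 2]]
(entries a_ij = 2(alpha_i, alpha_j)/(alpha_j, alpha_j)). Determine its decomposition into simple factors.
A_2 (sl(3)) + E_6

The diagram associated to this matrix has two connected components: the simple roots {alpha_1, alpha_2} form a chain of 2 nodes with single edges (A_2), and {alpha_3, alpha_4, alpha_5, alpha_6, alpha_7, alpha_8} form a chain of 5 nodes with one extra node attached to the third node from one end (E_6). A semisimple Lie algebra decomposes uniquely as the direct sum of simple ideals, one per connected component of its Dynkin diagram, so g ≅ A_2 ⊕ E_6 (dimension 8 + 78 = 86).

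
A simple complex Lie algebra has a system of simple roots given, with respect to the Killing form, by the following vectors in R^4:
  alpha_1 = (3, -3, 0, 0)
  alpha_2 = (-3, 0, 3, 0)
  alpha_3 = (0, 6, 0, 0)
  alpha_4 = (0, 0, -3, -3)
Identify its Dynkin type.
Compute the Cartan integers a_ij = 2(alpha_i, alpha_j)/(alpha_j, alpha_j); the resulting 4x4 Cartan matrix is
[[2, -1, -1, 0], [-1, 2, 0, -1], [-2, 0, 2, 0], [0, -1, 0, 2]].
The roots have two lengths (squared-length ratio 2:1); the short ones are alpha_{1,2,4}. The associated Dynkin diagram is a chain of 4 nodes with a double edge at one end; the terminal node there is the unique long simple root (C_4), so the type is C_4 (the algebra sp(8)).

type C_4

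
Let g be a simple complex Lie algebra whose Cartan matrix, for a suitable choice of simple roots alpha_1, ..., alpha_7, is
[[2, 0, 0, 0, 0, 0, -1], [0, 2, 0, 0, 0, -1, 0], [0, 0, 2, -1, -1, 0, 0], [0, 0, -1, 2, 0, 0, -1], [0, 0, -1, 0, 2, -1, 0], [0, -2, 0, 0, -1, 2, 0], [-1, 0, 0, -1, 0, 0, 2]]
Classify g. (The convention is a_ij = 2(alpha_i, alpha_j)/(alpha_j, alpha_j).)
The matrix has rank 7 with 2's on the diagonal. Reading the off-diagonal entries as Dynkin edges (a single edge where a_ij = a_ji = -1; a double or triple edge where a_ij * a_ji = 2 or 3), the diagram is a chain of 7 nodes with a double edge at one end; the terminal node there is the unique short simple root (B_7). One simple-root ordering that puts it in standard form is (alpha_1, alpha_7, alpha_4, alpha_3, alpha_5, alpha_6, alpha_2). So the algebra is type B_7, i.e. so(15).

B_7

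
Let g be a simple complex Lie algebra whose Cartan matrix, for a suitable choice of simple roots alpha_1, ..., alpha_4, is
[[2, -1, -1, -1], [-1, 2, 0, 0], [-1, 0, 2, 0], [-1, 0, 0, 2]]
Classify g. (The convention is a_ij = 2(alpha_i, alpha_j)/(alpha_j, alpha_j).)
D_4 (so(8))

The matrix has rank 4 with 2's on the diagonal. Reading the off-diagonal entries as Dynkin edges (a single edge where a_ij = a_ji = -1; a double or triple edge where a_ij * a_ji = 2 or 3), the diagram is a chain of 2 nodes with a fork of two nodes at one end (D_4). One simple-root ordering that puts it in standard form is (alpha_2, alpha_1, alpha_4, alpha_3). So the algebra is type D_4, i.e. so(8).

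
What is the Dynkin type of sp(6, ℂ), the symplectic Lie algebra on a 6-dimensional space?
This is sp(6), which has dimension 6(6+1)/2 = 21 and rank 6/2 = 3. In the classification of classical Lie algebras, the symplectic algebra sp(2n) has type C_n; here n = 3, so the Dynkin diagram is a chain of 3 nodes with a double edge at one end; the terminal node there is the unique long simple root (C_3). Hence the type is C_3.

type C_3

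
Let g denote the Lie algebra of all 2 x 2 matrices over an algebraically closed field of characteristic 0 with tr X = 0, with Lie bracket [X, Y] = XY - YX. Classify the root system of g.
This is sl(2), which has dimension 2^2 - 1 = 3 and rank 2 - 1 = 1 (a Cartan subalgebra is the diagonal traceless matrices). In the classification of classical Lie algebras, the special linear algebra sl(n+1) has type A_n; here n = 1, so the Dynkin diagram is a chain of 1 nodes with single edges (A_1). Hence the type is A_1.

A_1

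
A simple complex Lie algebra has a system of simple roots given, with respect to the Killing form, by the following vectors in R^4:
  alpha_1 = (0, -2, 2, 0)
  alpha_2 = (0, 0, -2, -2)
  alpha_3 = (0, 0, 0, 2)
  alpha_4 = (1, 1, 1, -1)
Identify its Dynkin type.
Compute the Cartan integers a_ij = 2(alpha_i, alpha_j)/(alpha_j, alpha_j); the resulting 4x4 Cartan matrix is
[[2, -1, 0, 0], [-1, 2, -2, 0], [0, -1, 2, -1], [0, 0, -1, 2]].
The roots have two lengths (squared-length ratio 2:1); the short ones are alpha_{3,4}. The associated Dynkin diagram is a chain of 4 nodes with a double edge between the middle two (F_4), so the type is F_4.

F_4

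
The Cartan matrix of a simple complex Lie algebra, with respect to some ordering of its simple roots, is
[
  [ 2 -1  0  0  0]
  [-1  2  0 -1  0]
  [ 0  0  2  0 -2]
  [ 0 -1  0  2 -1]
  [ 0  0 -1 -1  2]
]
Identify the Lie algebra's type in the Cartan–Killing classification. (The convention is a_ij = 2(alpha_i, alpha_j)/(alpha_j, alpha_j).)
C_5

The matrix has rank 5 with 2's on the diagonal. Reading the off-diagonal entries as Dynkin edges (a single edge where a_ij = a_ji = -1; a double or triple edge where a_ij * a_ji = 2 or 3), the diagram is a chain of 5 nodes with a double edge at one end; the terminal node there is the unique long simple root (C_5). One simple-root ordering that puts it in standard form is (alpha_1, alpha_2, alpha_4, alpha_5, alpha_3). So the algebra is type C_5, i.e. sp(10).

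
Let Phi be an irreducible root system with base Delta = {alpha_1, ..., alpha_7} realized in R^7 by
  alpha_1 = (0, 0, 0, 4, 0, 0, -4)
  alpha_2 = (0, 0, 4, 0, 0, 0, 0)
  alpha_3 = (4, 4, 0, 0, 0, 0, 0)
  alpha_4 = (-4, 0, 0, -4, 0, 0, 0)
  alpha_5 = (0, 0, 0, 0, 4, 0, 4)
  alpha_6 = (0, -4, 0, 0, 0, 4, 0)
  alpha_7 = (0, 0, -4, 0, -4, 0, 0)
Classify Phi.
Compute the Cartan integers a_ij = 2(alpha_i, alpha_j)/(alpha_j, alpha_j); the resulting 7x7 Cartan matrix is
[[2, 0, 0, -1, -1, 0, 0], [0, 2, 0, 0, 0, 0, -1], [0, 0, 2, -1, 0, -1, 0], [-1, 0, -1, 2, 0, 0, 0], [-1, 0, 0, 0, 2, 0, -1], [0, 0, -1, 0, 0, 2, 0], [0, -2, 0, 0, -1, 0, 2]].
The roots have two lengths (squared-length ratio 2:1); the short ones are alpha_{2}. The associated Dynkin diagram is a chain of 7 nodes with a double edge at one end; the terminal node there is the unique short simple root (B_7), so the type is B_7 (the algebra so(15)).

type B_7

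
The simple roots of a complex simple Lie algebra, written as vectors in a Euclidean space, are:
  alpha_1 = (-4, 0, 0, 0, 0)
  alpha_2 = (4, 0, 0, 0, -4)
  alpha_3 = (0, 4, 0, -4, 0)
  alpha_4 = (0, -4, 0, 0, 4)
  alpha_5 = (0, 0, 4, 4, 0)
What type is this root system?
Compute the Cartan integers a_ij = 2(alpha_i, alpha_j)/(alpha_j, alpha_j); the resulting 5x5 Cartan matrix is
[[2, -1, 0, 0, 0], [-2, 2, 0, -1, 0], [0, 0, 2, -1, -1], [0, -1, -1, 2, 0], [0, 0, -1, 0, 2]].
The roots have two lengths (squared-length ratio 2:1); the short ones are alpha_{1}. The associated Dynkin diagram is a chain of 5 nodes with a double edge at one end; the terminal node there is the unique short simple root (B_5), so the type is B_5 (the algebra so(11)).

type B_5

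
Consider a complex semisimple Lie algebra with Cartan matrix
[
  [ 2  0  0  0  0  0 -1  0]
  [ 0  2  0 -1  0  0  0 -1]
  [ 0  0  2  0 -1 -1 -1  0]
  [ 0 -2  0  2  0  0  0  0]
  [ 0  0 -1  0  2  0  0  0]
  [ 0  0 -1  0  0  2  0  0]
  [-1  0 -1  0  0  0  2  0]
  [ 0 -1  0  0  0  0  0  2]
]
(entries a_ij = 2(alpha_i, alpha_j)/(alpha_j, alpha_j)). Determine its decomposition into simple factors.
The diagram associated to this matrix has two connected components: the simple roots {alpha_2, alpha_4, alpha_8} form a chain of 3 nodes with a double edge at one end; the terminal node there is the unique long simple root (C_3), and {alpha_1, alpha_3, alpha_5, alpha_6, alpha_7} form a chain of 3 nodes with a fork of two nodes at one end (D_5). A semisimple Lie algebra decomposes uniquely as the direct sum of simple ideals, one per connected component of its Dynkin diagram, so g ≅ C_3 ⊕ D_5 (dimension 21 + 45 = 66).

C3 ⊕ D5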